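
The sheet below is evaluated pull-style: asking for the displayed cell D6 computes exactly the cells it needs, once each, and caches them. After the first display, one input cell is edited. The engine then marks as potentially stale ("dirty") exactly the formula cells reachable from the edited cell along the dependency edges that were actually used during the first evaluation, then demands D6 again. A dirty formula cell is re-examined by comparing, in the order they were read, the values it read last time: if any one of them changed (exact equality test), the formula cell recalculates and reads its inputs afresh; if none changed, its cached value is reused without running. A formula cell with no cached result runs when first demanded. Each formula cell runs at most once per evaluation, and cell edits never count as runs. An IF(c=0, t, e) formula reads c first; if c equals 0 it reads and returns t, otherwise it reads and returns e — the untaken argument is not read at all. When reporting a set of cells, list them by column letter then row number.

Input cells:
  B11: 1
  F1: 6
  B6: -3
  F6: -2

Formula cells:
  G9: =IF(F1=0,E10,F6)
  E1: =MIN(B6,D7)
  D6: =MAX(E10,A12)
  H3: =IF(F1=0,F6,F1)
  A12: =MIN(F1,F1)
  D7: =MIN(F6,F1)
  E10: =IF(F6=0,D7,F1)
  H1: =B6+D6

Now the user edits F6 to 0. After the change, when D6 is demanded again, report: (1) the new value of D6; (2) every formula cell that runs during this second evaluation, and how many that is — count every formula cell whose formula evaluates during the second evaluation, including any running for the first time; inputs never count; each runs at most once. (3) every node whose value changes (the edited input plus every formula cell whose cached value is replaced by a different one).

First demand of the output computes:
  A12 = MIN(6, 6) = 6
  E10 = IF(F6=0: F6=-2 -> else branch F1) = 6
  D6 = MAX(6, 6) = 6

After the edit, cleaning proceeds:
  D7: had never run; runs now, result 0.
  E10: a read changed (F6 -2->0) — executes, giving 0.
  D6: a read changed (E10 6->0) — executes, giving 6 — identical to its old value.

Note the branch switch — D7 had no cache and runs now for the first time.

Demanding D6 again yields 6.
3 formula cells run: D6, D7, E10.
The nodes whose values change: E10, F6.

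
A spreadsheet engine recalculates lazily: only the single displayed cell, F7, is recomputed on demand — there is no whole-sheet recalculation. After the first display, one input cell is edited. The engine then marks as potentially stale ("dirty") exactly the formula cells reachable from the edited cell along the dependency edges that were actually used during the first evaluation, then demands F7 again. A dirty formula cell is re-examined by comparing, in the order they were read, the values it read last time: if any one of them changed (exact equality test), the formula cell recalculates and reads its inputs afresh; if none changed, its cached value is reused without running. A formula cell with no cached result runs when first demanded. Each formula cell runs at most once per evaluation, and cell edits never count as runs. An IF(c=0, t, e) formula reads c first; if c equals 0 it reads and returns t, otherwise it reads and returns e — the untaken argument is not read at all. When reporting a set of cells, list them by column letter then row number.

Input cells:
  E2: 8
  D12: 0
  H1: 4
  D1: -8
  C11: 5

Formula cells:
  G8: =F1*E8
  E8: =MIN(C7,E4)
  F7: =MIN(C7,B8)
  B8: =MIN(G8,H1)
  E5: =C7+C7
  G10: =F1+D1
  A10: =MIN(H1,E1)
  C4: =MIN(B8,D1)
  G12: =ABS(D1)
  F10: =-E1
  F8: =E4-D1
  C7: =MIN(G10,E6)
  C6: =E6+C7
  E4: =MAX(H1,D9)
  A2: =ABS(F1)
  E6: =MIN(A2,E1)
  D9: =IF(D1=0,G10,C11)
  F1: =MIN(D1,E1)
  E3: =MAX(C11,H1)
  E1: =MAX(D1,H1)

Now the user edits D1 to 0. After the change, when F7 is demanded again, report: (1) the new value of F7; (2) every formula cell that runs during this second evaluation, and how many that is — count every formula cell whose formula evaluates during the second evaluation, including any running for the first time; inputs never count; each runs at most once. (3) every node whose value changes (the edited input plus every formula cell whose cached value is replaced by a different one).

New value of F7: 0.
Formula cells that run: A2, B8, C7, D9, E1, E4, E6, E8, F1, F7, G8, G10 — 12 in total.
Values that change: A2, B8, C7, D1, D9, E4, E6, E8, F1, F7, G8, G10.

First evaluation (everything demanded from the output):
  E1 = MAX(-8, 4) = 4
  F1 = MIN(-8, 4) = -8
  A2 = ABS(-8) = 8
  E6 = MIN(8, 4) = 4
  G10 = -8 + -8 = -16
  C7 = MIN(-16, 4) = -16
  D9 = IF(D1=0: D1=-8 -> else branch C11) = 5
  E4 = MAX(4, 5) = 5
  E8 = MIN(-16, 5) = -16
  G8 = -8 * -16 = 128
  B8 = MIN(128, 4) = 4
  F7 = MIN(-16, 4) = -16

Propagation after the edit:
  E1: runs — D1 -8->0; result 4 (same value as before).
  F1: runs — D1 -8->0; result 0.
  A2: runs — F1 -8->0; result 0.
  E6: runs — A2 8->0; result 0.
  G10: runs — F1 -8->0; D1 -8->0; result 0.
  C7: runs — G10 -16->0; E6 4->0; result 0.
  D9: runs — D1 -8->0; result 0.
  E4: runs — D9 5->0; result 4.
  E8: runs — C7 -16->0; E4 5->4; result 0.
  G8: runs — F1 -8->0; E8 -16->0; result 0.
  B8: runs — G8 128->0; result 0.
  F7: runs — C7 -16->0; B8 4->0; result 0.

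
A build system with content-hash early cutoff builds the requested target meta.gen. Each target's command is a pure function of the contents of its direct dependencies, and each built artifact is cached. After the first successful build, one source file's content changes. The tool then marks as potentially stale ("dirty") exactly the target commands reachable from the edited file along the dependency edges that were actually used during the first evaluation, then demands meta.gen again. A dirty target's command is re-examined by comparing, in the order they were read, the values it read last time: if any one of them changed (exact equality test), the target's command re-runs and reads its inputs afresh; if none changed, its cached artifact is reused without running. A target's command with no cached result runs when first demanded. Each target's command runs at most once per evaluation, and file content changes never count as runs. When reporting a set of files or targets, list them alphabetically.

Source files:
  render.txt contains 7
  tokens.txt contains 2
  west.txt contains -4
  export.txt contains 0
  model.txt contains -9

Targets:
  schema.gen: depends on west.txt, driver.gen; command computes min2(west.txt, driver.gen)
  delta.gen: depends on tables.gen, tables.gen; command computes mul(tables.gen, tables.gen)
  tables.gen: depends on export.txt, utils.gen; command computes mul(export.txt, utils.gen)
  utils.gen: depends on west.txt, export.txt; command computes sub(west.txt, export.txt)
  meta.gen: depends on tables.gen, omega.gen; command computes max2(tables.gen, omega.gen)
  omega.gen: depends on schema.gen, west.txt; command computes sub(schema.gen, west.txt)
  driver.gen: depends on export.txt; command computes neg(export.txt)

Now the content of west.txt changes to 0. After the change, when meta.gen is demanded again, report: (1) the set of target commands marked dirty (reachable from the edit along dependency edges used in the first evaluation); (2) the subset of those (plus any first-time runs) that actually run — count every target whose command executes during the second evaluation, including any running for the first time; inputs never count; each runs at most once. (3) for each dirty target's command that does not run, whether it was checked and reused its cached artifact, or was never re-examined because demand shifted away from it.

Marked dirty: meta.gen, omega.gen, schema.gen, tables.gen, utils.gen.
Target commands that run: omega.gen, schema.gen, tables.gen, utils.gen — 4 in total.
Checked but reused from cache: meta.gen.
Key observation: the cutoff stops propagation at meta.gen — its inputs' values are unchanged, so it reuses its cache.

First evaluation (everything demanded from the output):
  driver.gen = neg(0) = 0
  schema.gen = min2(-4, 0) = -4
  omega.gen = sub(-4, -4) = 0
  utils.gen = sub(-4, 0) = -4
  tables.gen = mul(0, -4) = 0
  meta.gen = max2(0, 0) = 0

Propagation after the edit:
  schema.gen: runs — west.txt -4->0; result 0.
  omega.gen: runs — schema.gen -4->0; west.txt -4->0; result 0 (same value as before).
  utils.gen: runs — west.txt -4->0; result 0.
  tables.gen: runs — utils.gen -4->0; result 0 (same value as before).
  meta.gen: checked — values it read are unchanged (tables.gen unchanged, omega.gen unchanged); reused cached 0 without running.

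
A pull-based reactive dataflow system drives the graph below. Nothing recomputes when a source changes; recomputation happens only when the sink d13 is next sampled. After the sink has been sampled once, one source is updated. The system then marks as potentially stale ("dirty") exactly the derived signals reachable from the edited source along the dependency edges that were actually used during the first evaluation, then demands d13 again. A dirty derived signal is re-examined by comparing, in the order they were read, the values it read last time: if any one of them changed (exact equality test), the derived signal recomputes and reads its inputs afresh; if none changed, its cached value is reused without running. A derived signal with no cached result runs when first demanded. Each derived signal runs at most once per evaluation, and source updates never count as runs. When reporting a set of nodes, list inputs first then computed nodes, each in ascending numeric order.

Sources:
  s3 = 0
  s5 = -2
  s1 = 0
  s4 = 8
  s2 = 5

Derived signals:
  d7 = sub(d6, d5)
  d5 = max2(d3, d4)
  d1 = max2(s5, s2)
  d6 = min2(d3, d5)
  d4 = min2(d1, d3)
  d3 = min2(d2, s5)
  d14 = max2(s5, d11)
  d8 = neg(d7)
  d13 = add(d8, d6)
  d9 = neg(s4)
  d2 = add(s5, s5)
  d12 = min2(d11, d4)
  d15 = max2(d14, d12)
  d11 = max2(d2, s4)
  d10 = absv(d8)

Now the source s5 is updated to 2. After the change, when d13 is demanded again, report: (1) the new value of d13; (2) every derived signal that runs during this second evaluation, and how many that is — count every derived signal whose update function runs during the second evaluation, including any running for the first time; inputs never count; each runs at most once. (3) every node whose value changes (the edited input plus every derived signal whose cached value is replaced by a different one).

New value of d13: 2.
Derived signals that run: d1, d2, d3, d4, d5, d6, d7, d13 — 8 in total.
Values that change: s5, d2, d3, d4, d5, d6, d13.
Key observation: the cutoff stops propagation at d8 — its inputs' values are unchanged, so it reuses its cache.

First evaluation (everything demanded from the output):
  d1 = max2(-2, 5) = 5
  d2 = add(-2, -2) = -4
  d3 = min2(-4, -2) = -4
  d4 = min2(5, -4) = -4
  d5 = max2(-4, -4) = -4
  d6 = min2(-4, -4) = -4
  d7 = sub(-4, -4) = 0
  d8 = neg(0) = 0
  d13 = add(0, -4) = -4

Propagation after the edit:
  d1: runs — s5 -2->2; result 5 (same value as before).
  d2: runs — s5 -2->2; s5 -2->2; result 4.
  d3: runs — d2 -4->4; s5 -2->2; result 2.
  d4: runs — d3 -4->2; result 2.
  d5: runs — d3 -4->2; d4 -4->2; result 2.
  d6: runs — d3 -4->2; d5 -4->2; result 2.
  d7: runs — d6 -4->2; d5 -4->2; result 0 (same value as before).
  d8: checked — values it read are unchanged (d7 unchanged); reused cached 0 without running.
  d13: runs — d6 -4->2; result 2.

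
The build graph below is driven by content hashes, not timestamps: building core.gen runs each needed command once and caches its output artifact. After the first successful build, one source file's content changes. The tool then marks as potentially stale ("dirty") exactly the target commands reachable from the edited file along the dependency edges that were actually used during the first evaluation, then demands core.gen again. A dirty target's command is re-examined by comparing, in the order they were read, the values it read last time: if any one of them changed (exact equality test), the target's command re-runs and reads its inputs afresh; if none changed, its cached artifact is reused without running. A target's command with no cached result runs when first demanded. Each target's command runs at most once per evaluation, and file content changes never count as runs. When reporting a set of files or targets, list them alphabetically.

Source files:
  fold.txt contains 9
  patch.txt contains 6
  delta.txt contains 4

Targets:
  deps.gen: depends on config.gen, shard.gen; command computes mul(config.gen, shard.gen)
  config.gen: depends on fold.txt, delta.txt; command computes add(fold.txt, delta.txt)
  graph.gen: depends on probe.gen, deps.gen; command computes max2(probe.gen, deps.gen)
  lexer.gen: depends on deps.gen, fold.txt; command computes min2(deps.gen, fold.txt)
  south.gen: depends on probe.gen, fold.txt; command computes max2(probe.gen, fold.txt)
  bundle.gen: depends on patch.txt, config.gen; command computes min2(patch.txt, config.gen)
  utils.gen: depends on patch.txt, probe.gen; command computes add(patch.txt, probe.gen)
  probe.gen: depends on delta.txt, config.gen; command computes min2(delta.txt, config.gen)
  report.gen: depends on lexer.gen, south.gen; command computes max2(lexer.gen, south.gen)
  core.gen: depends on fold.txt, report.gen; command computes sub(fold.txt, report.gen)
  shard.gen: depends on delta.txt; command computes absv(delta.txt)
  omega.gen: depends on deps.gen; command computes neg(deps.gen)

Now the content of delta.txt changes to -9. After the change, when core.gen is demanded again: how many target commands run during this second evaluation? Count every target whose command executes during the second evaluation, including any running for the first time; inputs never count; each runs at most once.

Run set: config.gen, deps.gen, lexer.gen, probe.gen, report.gen, shard.gen, south.gen (7 run).
The important point: at core.gen every value read last time is unchanged, so the dirty flag clears without a run.

Initial pass — values computed on the first demand:
  config.gen = add(9, 4) = 13
  probe.gen = min2(4, 13) = 4
  shard.gen = absv(4) = 4
  deps.gen = mul(13, 4) = 52
  lexer.gen = min2(52, 9) = 9
  south.gen = max2(4, 9) = 9
  report.gen = max2(9, 9) = 9
  core.gen = sub(9, 9) = 0

Second demand — change propagation:
  config.gen: re-runs because delta.txt 4->-9; new result 0.
  probe.gen: re-runs because delta.txt 4->-9; config.gen 13->0; new result -9.
  shard.gen: re-runs because delta.txt 4->-9; new result 9.
  deps.gen: re-runs because config.gen 13->0; shard.gen 4->9; new result 0.
  lexer.gen: re-runs because deps.gen 52->0; new result 0.
  south.gen: re-runs because probe.gen 4->-9; new result 9 (unchanged).
  report.gen: re-runs because lexer.gen 9->0; new result 9 (unchanged).
  core.gen: re-examined; everything it read last time is the same (fold.txt unchanged, report.gen unchanged) — cache 0 kept, no run.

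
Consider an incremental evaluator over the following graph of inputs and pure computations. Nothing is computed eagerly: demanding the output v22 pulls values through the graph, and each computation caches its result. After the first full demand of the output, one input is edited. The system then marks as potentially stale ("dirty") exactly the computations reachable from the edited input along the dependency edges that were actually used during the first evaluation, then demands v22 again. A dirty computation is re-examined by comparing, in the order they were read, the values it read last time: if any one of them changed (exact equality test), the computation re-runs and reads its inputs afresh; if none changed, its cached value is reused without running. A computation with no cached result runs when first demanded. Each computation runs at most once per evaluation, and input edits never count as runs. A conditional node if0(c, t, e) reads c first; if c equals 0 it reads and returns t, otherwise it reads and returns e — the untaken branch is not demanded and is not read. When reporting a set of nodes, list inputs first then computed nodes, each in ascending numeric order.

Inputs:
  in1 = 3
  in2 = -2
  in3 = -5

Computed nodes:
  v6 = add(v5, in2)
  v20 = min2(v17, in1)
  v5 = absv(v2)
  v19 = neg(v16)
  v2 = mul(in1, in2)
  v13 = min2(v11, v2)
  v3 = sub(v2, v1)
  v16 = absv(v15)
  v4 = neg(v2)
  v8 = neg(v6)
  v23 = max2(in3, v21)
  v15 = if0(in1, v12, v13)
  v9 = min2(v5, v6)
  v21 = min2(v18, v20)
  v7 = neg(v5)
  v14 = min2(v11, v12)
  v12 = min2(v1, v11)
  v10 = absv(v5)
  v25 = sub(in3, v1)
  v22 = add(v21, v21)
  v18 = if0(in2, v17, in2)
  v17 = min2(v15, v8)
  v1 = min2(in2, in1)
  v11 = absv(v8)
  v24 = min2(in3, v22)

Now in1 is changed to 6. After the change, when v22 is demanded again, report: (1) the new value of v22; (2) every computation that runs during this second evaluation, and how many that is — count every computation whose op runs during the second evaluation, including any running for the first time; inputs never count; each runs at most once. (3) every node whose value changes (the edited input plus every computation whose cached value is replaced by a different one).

Initial pass — values computed on the first demand:
  v2 = mul(3, -2) = -6
  v5 = absv(-6) = 6
  v6 = add(6, -2) = 4
  v8 = neg(4) = -4
  v11 = absv(-4) = 4
  v13 = min2(4, -6) = -6
  v15 = if0(in1=3 -> else branch v13) = -6
  v17 = min2(-6, -4) = -6
  v18 = if0(in2=-2 -> else branch in2) = -2
  v20 = min2(-6, 3) = -6
  v21 = min2(-2, -6) = -6
  v22 = add(-6, -6) = -12

Second demand — change propagation:
  v2: re-runs because in1 3->6; new result -12.
  v5: re-runs because v2 -6->-12; new result 12.
  v6: re-runs because v5 6->12; new result 10.
  v8: re-runs because v6 4->10; new result -10.
  v11: re-runs because v8 -4->-10; new result 10.
  v13: re-runs because v11 4->10; v2 -6->-12; new result -12.
  v15: re-runs because in1 3->6; v13 -6->-12; new result -12.
  v17: re-runs because v15 -6->-12; v8 -4->-10; new result -12.
  v20: re-runs because v17 -6->-12; in1 3->6; new result -12.
  v21: re-runs because v20 -6->-12; new result -12.
  v22: re-runs because v21 -6->-12; v21 -6->-12; new result -24.

v22 now evaluates to -24.
Run set: v2, v5, v6, v8, v11, v13, v15, v17, v20, v21, v22 (11 run).
Changed values: in1, v2, v5, v6, v8, v11, v13, v15, v17, v20, v21, v22.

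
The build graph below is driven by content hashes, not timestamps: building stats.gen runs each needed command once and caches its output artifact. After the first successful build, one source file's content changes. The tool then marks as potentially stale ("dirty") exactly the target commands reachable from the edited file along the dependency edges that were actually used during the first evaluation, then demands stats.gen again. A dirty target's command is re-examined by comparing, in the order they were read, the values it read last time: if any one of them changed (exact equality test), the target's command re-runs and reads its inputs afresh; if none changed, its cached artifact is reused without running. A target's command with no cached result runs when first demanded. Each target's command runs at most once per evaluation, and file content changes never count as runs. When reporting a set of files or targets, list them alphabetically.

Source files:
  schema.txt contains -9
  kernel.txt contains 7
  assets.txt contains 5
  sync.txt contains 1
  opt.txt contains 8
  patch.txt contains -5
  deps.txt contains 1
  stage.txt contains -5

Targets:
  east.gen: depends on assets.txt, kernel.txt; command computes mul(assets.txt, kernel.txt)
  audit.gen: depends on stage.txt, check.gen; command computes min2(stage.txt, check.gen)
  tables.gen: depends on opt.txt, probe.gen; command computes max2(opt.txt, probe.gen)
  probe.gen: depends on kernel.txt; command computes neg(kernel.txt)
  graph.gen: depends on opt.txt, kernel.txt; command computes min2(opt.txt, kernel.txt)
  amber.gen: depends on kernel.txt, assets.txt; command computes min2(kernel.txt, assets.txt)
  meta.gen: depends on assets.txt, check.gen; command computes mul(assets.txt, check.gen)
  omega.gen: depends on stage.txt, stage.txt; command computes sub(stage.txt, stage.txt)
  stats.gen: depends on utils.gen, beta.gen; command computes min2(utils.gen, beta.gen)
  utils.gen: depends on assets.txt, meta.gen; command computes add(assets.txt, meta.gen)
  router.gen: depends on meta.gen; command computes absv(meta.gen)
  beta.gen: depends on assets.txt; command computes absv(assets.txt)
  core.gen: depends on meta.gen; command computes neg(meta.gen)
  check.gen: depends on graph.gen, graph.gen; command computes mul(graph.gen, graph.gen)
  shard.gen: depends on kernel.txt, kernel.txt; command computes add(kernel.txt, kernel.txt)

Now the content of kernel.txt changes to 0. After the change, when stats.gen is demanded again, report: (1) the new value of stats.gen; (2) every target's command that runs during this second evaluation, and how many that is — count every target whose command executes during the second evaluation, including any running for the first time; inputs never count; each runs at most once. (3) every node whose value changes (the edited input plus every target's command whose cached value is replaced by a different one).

stats.gen now evaluates to 5.
Run set: check.gen, graph.gen, meta.gen, stats.gen, utils.gen (5 run).
Changed values: check.gen, graph.gen, kernel.txt, meta.gen, utils.gen.

Initial pass — values computed on the first demand:
  beta.gen = absv(5) = 5
  graph.gen = min2(8, 7) = 7
  check.gen = mul(7, 7) = 49
  meta.gen = mul(5, 49) = 245
  utils.gen = add(5, 245) = 250
  stats.gen = min2(250, 5) = 5

Second demand — change propagation:
  graph.gen: re-runs because kernel.txt 7->0; new result 0.
  check.gen: re-runs because graph.gen 7->0; graph.gen 7->0; new result 0.
  meta.gen: re-runs because check.gen 49->0; new result 0.
  utils.gen: re-runs because meta.gen 245->0; new result 5.
  stats.gen: re-runs because utils.gen 250->5; new result 5 (unchanged).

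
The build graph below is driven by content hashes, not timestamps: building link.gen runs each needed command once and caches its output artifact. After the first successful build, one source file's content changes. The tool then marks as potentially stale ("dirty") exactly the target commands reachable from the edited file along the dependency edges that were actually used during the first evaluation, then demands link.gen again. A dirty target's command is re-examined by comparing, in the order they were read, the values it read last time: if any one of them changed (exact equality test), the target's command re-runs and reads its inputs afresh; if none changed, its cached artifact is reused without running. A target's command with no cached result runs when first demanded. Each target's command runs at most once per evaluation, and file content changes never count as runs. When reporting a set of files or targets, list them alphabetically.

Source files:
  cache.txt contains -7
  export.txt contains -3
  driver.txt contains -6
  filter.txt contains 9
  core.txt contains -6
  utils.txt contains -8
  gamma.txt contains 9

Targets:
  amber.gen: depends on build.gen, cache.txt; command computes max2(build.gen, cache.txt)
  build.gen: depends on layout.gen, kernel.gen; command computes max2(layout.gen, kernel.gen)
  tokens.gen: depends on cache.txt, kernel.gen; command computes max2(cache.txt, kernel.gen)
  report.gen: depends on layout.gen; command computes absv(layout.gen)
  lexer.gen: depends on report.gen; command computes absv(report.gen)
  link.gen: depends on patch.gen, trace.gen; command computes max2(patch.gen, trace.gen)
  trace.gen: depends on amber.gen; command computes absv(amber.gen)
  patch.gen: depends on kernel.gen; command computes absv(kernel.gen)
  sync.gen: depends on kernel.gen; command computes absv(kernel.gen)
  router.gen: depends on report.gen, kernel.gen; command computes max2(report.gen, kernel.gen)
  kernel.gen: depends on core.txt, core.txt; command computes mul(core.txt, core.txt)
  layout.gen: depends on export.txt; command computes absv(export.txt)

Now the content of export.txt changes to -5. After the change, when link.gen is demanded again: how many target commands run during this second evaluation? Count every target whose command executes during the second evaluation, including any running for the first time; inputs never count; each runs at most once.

Initial pass — values computed on the first demand:
  kernel.gen = mul(-6, -6) = 36
  layout.gen = absv(-3) = 3
  build.gen = max2(3, 36) = 36
  amber.gen = max2(36, -7) = 36
  patch.gen = absv(36) = 36
  trace.gen = absv(36) = 36
  link.gen = max2(36, 36) = 36

Second demand — change propagation:
  layout.gen: re-runs because export.txt -3->-5; new result 5.
  build.gen: re-runs because layout.gen 3->5; new result 36 (unchanged).
  amber.gen: re-examined; everything it read last time is the same (build.gen unchanged, cache.txt unchanged) — cache 36 kept, no run.
  trace.gen: re-examined; everything it read last time is the same (amber.gen unchanged) — cache 36 kept, no run.
  link.gen: re-examined; everything it read last time is the same (patch.gen unchanged, trace.gen unchanged) — cache 36 kept, no run.

The important point: build.gen recomputes to an identical value, and the output ends up unchanged.

Run set: build.gen, layout.gen (2 run).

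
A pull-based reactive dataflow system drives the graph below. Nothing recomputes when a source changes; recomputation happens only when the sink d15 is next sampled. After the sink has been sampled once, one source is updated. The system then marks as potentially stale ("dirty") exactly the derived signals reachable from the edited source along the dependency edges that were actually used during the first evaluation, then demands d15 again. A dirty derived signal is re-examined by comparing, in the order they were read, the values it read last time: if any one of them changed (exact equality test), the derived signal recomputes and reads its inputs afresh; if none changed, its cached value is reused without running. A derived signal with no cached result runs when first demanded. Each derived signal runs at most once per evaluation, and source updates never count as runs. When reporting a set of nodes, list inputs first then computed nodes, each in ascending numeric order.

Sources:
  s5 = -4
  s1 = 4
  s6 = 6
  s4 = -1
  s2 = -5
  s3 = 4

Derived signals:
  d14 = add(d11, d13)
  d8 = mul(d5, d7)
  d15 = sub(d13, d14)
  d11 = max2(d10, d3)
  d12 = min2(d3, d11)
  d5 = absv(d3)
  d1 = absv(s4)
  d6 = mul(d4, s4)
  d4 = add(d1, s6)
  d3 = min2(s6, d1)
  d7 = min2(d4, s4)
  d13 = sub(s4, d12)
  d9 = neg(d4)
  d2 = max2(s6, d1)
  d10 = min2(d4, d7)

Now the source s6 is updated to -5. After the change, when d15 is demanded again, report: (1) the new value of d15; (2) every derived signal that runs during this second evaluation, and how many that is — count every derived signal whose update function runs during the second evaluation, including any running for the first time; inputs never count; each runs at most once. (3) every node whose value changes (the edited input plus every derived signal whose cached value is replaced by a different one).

New value of d15: 4.
Derived signals that run: d3, d4, d7, d10, d11, d12, d13, d14, d15 — 9 in total.
Values that change: s6, d3, d4, d7, d10, d11, d12, d13, d14, d15.

First evaluation (everything demanded from the output):
  d1 = absv(-1) = 1
  d3 = min2(6, 1) = 1
  d4 = add(1, 6) = 7
  d7 = min2(7, -1) = -1
  d10 = min2(7, -1) = -1
  d11 = max2(-1, 1) = 1
  d12 = min2(1, 1) = 1
  d13 = sub(-1, 1) = -2
  d14 = add(1, -2) = -1
  d15 = sub(-2, -1) = -1

Propagation after the edit:
  d3: runs — s6 6->-5; result -5.
  d4: runs — s6 6->-5; result -4.
  d7: runs — d4 7->-4; result -4.
  d10: runs — d4 7->-4; d7 -1->-4; result -4.
  d11: runs — d10 -1->-4; d3 1->-5; result -4.
  d12: runs — d3 1->-5; d11 1->-4; result -5.
  d13: runs — d12 1->-5; result 4.
  d14: runs — d11 1->-4; d13 -2->4; result 0.
  d15: runs — d13 -2->4; d14 -1->0; result 4.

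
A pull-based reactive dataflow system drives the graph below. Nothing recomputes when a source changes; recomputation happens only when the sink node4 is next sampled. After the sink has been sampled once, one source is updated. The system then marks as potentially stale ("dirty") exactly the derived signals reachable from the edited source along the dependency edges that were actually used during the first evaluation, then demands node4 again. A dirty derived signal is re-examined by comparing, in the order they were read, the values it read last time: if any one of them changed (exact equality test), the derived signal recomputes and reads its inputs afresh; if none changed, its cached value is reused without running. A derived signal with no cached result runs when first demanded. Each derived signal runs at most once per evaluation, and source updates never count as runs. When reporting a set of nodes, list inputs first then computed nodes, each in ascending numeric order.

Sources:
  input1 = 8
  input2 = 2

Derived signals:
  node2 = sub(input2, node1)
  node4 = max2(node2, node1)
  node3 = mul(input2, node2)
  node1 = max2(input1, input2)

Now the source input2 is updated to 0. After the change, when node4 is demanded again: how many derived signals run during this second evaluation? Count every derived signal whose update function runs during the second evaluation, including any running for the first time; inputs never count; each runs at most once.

Derived signals that run: node1, node2, node4 — 3 in total.

First evaluation (everything demanded from the output):
  node1 = max2(8, 2) = 8
  node2 = sub(2, 8) = -6
  node4 = max2(-6, 8) = 8

Propagation after the edit:
  node1: runs — input2 2->0; result 8 (same value as before).
  node2: runs — input2 2->0; result -8.
  node4: runs — node2 -6->-8; result 8 (same value as before).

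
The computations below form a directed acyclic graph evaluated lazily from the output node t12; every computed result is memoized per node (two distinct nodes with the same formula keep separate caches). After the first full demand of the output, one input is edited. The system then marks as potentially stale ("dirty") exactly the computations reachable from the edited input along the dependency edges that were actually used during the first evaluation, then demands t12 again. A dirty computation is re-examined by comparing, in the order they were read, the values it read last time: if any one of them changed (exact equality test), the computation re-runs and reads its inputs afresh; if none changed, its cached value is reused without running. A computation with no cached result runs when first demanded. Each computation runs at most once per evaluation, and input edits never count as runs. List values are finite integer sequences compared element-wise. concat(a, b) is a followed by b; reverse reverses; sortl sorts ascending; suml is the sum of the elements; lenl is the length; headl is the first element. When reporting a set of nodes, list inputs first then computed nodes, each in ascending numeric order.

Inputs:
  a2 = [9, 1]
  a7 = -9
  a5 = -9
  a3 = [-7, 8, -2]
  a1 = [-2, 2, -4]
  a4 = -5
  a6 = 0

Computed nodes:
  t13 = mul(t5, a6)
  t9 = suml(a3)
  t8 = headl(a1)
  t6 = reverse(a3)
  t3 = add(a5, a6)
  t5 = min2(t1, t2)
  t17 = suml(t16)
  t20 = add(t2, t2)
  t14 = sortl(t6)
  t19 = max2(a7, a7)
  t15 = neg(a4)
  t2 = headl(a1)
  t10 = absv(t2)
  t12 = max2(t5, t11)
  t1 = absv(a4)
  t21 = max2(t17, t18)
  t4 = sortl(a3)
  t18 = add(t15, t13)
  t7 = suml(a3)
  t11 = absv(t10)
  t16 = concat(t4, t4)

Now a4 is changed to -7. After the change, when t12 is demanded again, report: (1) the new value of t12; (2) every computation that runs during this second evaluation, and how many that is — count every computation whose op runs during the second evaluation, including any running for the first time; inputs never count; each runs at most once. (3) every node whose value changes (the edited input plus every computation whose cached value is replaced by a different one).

First demand of the output computes:
  t1 = absv(-5) = 5
  t2 = headl([-2, 2, -4]) = -2
  t5 = min2(5, -2) = -2
  t10 = absv(-2) = 2
  t11 = absv(2) = 2
  t12 = max2(-2, 2) = 2

After the edit, cleaning proceeds:
  t1: a read changed (a4 -5->-7) — executes, giving 7.
  t5: a read changed (t1 5->7) — executes, giving -2 — identical to its old value.
  t12: dirty, but its reads are unchanged (t5 unchanged, t11 unchanged); cached 2 stands.

Note the absorption at t5: it re-runs yet its value is the same, leaving the output's value untouched.

Demanding t12 again yields 2.
2 computations run: t1, t5.
The nodes whose values change: a4, t1.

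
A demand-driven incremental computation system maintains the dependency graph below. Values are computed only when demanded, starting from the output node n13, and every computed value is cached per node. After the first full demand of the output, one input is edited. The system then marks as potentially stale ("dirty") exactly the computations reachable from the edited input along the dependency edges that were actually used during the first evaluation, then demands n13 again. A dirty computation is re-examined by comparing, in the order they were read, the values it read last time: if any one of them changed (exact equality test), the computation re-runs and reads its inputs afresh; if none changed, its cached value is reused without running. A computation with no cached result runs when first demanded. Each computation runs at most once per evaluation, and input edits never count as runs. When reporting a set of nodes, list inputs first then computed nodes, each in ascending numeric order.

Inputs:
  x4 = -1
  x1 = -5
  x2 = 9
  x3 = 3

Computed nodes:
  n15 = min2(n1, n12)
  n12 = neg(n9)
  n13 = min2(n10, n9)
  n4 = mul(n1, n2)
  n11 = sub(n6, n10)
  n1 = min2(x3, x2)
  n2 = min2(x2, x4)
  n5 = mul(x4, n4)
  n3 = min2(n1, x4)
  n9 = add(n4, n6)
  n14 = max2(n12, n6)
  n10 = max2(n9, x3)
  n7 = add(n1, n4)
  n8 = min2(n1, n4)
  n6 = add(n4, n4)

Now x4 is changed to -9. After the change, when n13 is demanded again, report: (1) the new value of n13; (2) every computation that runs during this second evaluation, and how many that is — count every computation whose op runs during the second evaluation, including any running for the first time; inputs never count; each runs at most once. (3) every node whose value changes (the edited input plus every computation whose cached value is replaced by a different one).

First evaluation (everything demanded from the output):
  n1 = min2(3, 9) = 3
  n2 = min2(9, -1) = -1
  n4 = mul(3, -1) = -3
  n6 = add(-3, -3) = -6
  n9 = add(-3, -6) = -9
  n10 = max2(-9, 3) = 3
  n13 = min2(3, -9) = -9

Propagation after the edit:
  n2: runs — x4 -1->-9; result -9.
  n4: runs — n2 -1->-9; result -27.
  n6: runs — n4 -3->-27; n4 -3->-27; result -54.
  n9: runs — n4 -3->-27; n6 -6->-54; result -81.
  n10: runs — n9 -9->-81; result 3 (same value as before).
  n13: runs — n9 -9->-81; result -81.

New value of n13: -81.
Computations that run: n2, n4, n6, n9, n10, n13 — 6 in total.
Values that change: x4, n2, n4, n6, n9, n13.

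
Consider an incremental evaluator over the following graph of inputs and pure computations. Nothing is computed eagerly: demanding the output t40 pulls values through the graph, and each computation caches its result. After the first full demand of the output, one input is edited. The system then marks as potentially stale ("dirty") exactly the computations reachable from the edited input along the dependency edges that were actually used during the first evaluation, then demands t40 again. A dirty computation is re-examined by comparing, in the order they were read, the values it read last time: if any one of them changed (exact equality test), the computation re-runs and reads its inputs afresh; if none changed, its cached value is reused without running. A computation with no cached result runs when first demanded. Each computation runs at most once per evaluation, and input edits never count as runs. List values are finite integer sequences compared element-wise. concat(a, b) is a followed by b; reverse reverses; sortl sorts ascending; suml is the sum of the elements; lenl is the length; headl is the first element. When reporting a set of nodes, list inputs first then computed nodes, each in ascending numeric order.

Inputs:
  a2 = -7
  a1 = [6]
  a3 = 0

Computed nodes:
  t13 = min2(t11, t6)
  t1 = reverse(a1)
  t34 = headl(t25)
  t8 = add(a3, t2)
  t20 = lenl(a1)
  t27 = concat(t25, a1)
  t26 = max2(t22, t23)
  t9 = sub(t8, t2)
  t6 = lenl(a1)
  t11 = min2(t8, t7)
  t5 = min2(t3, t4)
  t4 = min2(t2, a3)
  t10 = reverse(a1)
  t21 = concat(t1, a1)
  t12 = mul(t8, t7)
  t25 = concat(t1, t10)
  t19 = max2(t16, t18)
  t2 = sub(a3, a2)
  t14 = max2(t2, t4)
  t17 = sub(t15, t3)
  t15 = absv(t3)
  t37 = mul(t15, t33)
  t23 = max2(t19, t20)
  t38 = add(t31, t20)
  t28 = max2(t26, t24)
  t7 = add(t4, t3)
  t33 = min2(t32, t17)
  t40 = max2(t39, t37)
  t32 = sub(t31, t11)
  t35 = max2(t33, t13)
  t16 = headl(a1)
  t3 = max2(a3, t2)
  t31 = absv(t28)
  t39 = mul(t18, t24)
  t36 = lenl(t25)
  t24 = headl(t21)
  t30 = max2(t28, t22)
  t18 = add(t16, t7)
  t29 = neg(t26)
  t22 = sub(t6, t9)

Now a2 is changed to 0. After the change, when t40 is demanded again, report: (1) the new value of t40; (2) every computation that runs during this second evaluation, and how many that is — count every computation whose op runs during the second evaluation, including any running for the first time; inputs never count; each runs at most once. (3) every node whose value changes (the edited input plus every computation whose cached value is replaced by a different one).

t40 now evaluates to 36.
Run set: t2, t3, t4, t7, t8, t9, t11, t15, t17, t18, t19, t23, t26, t28, t31, t32, t37, t39, t40 (19 run).
Changed values: a2, t2, t3, t7, t8, t11, t15, t18, t19, t23, t26, t28, t31, t39, t40.
The important point: at t22 every value read last time is unchanged, so the dirty flag clears without a run.

Initial pass — values computed on the first demand:
  t1 = reverse([6]) = [6]
  t2 = sub(0, -7) = 7
  t3 = max2(0, 7) = 7
  t4 = min2(7, 0) = 0
  t6 = lenl([6]) = 1
  t7 = add(0, 7) = 7
  t8 = add(0, 7) = 7
  t9 = sub(7, 7) = 0
  t11 = min2(7, 7) = 7
  t15 = absv(7) = 7
  t16 = headl([6]) = 6
  t17 = sub(7, 7) = 0
  t18 = add(6, 7) = 13
  t19 = max2(6, 13) = 13
  t20 = lenl([6]) = 1
  t21 = concat([6], [6]) = [6, 6]
  t22 = sub(1, 0) = 1
  t23 = max2(13, 1) = 13
  t24 = headl([6, 6]) = 6
  t26 = max2(1, 13) = 13
  t28 = max2(13, 6) = 13
  t31 = absv(13) = 13
  t32 = sub(13, 7) = 6
  t33 = min2(6, 0) = 0
  t37 = mul(7, 0) = 0
  t39 = mul(13, 6) = 78
  t40 = max2(78, 0) = 78

Second demand — change propagation:
  t2: re-runs because a2 -7->0; new result 0.
  t3: re-runs because t2 7->0; new result 0.
  t4: re-runs because t2 7->0; new result 0 (unchanged).
  t7: re-runs because t3 7->0; new result 0.
  t8: re-runs because t2 7->0; new result 0.
  t9: re-runs because t8 7->0; t2 7->0; new result 0 (unchanged).
  t11: re-runs because t8 7->0; t7 7->0; new result 0.
  t15: re-runs because t3 7->0; new result 0.
  t17: re-runs because t15 7->0; t3 7->0; new result 0 (unchanged).
  t18: re-runs because t7 7->0; new result 6.
  t19: re-runs because t18 13->6; new result 6.
  t22: re-examined; everything it read last time is the same (t6 unchanged, t9 unchanged) — cache 1 kept, no run.
  t23: re-runs because t19 13->6; new result 6.
  t26: re-runs because t23 13->6; new result 6.
  t28: re-runs because t26 13->6; new result 6.
  t31: re-runs because t28 13->6; new result 6.
  t32: re-runs because t31 13->6; t11 7->0; new result 6 (unchanged).
  t33: re-examined; everything it read last time is the same (t32 unchanged, t17 unchanged) — cache 0 kept, no run.
  t37: re-runs because t15 7->0; new result 0 (unchanged).
  t39: re-runs because t18 13->6; new result 36.
  t40: re-runs because t39 78->36; new result 36.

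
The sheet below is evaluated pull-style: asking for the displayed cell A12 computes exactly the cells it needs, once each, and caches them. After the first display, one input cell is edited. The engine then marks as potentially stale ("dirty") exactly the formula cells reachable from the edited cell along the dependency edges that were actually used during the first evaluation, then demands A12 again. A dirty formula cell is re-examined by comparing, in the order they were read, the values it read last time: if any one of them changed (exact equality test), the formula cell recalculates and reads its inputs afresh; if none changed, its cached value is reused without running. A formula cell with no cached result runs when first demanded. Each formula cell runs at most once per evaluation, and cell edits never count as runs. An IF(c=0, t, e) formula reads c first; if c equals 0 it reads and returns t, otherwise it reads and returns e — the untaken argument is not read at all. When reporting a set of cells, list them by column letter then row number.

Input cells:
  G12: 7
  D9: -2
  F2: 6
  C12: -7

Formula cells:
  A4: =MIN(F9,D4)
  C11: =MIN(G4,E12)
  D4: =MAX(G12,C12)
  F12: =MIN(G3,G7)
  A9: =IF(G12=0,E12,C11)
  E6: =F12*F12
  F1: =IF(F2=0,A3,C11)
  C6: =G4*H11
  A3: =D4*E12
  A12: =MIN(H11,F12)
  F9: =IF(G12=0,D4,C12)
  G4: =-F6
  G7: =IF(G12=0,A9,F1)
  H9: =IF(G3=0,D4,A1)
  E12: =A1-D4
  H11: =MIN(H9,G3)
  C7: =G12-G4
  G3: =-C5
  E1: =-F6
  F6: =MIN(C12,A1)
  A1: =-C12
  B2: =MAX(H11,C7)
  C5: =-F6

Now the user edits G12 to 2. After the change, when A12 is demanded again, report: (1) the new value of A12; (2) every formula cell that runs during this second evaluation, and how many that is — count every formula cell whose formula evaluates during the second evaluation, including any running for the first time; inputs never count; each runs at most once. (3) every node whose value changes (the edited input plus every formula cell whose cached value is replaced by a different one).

Demanding A12 again yields -7.
6 formula cells run: C11, D4, E12, F1, F12, G7.
The nodes whose values change: C11, D4, E12, F1, G7, G12.
Note the absorption at F12: it re-runs yet its value is the same, leaving the output's value untouched.

First demand of the output computes:
  A1 = -(-7) = 7
  D4 = MAX(7, -7) = 7
  E12 = 7 - 7 = 0
  F6 = MIN(-7, 7) = -7
  C5 = -(-7) = 7
  G3 = -(7) = -7
  G4 = -(-7) = 7
  C11 = MIN(7, 0) = 0
  F1 = IF(F2=0: F2=6 -> else branch C11) = 0
  G7 = IF(G12=0: G12=7 -> else branch F1) = 0
  F12 = MIN(-7, 0) = -7
  H9 = IF(G3=0: G3=-7 -> else branch A1) = 7
  H11 = MIN(7, -7) = -7
  A12 = MIN(-7, -7) = -7

After the edit, cleaning proceeds:
  D4: a read changed (G12 7->2) — executes, giving 2.
  E12: a read changed (D4 7->2) — executes, giving 5.
  C11: a read changed (E12 0->5) — executes, giving 5.
  F1: a read changed (C11 0->5) — executes, giving 5.
  G7: a read changed (G12 7->2; F1 0->5) — executes, giving 5.
  F12: a read changed (G7 0->5) — executes, giving -7 — identical to its old value.
  A12: dirty, but its reads are unchanged (H11 unchanged, F12 unchanged); cached -7 stands.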